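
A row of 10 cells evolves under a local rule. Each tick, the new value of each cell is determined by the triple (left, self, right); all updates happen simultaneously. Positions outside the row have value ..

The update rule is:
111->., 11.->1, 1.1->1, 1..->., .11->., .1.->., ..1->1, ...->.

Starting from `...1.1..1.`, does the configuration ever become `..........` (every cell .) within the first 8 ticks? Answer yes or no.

no

..1.1..1..
.1.1..1...
1.1..1....
.1..1.....
1..1......
..1.......
.1........
1.........
tick 8 is 1........., still not uniform .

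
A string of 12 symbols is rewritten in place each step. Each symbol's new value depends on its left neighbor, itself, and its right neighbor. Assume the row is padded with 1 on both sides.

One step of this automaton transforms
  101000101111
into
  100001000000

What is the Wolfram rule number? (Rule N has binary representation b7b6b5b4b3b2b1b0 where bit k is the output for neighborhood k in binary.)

position 9: 111 → 0  (bit 7 = 0)
position 0: 110 → 1  (bit 6 = 1)
position 1: 101 → 0  (bit 5 = 0)
position 3: 100 → 0  (bit 4 = 0)
position 8: 011 → 0  (bit 3 = 0)
position 2: 010 → 0  (bit 2 = 0)
position 5: 001 → 1  (bit 1 = 1)
position 4: 000 → 0  (bit 0 = 0)
bits b7..b0 = 01000010 = 66

66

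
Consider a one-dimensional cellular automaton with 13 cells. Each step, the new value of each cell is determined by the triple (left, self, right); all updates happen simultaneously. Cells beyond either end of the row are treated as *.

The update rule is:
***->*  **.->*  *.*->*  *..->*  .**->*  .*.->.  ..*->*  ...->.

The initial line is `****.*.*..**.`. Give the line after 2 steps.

step 1: *****.*.*****
step 2: ******.******

******.******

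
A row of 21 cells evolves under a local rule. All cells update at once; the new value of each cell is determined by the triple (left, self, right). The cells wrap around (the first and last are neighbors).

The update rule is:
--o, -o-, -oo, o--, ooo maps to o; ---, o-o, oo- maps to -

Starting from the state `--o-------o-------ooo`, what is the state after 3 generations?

oooo-----ooo-----ooo-
ooo-o---ooo-o---ooo--
oo--oo-ooo--oo-ooo-oo

oo--oo-ooo--oo-ooo-oo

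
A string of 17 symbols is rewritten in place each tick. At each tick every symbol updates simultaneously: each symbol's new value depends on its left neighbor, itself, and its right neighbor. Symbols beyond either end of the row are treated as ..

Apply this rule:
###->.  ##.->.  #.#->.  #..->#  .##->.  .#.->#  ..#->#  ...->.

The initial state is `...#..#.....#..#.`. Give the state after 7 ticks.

..######...######
.#......#.#......
###....##.##.....
...#..#.....#....
..######...###...
.#......#.#...#..
###....##.##.###.

###....##.##.###.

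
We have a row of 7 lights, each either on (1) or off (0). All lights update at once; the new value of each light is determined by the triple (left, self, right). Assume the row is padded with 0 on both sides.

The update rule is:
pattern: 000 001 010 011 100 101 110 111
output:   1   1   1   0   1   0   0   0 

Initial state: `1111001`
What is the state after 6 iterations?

1111000

iteration 1: 0000111
iteration 2: 1111000
iteration 3: 0000111  (repeats iteration 1; period 2)
iteration 6: 1111000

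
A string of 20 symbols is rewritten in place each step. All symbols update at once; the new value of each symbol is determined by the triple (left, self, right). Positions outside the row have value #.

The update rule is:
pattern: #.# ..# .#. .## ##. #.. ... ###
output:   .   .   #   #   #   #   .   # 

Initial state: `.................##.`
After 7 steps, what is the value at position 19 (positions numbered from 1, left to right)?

step 1: #................##.
step 2: ##...............##.
step 3: ###..............##.
step 4: ####.............##.
step 5: #####............##.
step 6: ######...........##.
step 7: #######..........##.
position 19 holds #

#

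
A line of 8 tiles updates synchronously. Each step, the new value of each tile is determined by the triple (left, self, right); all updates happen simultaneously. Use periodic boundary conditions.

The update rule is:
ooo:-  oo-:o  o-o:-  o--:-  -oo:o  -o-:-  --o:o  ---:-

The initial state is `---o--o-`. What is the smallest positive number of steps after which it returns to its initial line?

step 1: --o--o--
step 2: -o--o---
step 3: o--o----
step 4: --o----o
step 5: -o----o-
step 6: o----o--
step 7: ----o--o
step 8: ---o--o-

8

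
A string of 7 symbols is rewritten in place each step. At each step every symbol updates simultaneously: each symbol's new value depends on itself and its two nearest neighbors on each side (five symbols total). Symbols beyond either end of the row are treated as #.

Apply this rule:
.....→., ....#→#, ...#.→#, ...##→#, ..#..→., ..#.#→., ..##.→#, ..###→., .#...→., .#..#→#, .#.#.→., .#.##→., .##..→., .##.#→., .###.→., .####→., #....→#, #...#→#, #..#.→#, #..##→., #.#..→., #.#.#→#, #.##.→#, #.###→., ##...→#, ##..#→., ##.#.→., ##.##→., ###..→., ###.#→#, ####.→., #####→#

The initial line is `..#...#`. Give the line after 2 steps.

..#.#..

step 1: .#..##.
step 2: ..#.#..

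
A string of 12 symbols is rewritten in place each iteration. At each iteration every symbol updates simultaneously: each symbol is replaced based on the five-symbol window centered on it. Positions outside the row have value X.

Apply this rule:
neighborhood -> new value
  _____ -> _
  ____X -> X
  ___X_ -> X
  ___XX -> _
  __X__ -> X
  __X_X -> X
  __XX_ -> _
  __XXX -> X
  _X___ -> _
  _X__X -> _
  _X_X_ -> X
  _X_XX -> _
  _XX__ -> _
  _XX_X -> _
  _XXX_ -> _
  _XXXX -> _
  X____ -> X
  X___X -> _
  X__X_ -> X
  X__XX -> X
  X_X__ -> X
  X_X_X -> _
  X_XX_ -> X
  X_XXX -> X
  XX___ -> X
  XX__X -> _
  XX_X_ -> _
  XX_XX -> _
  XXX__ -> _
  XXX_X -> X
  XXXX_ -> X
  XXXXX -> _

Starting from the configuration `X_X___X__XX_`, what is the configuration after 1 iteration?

X_X__XX_X___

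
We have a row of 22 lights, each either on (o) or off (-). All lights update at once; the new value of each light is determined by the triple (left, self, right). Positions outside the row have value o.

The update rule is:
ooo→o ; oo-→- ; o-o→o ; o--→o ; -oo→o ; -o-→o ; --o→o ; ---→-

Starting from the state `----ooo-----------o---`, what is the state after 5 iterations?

oo-ooo-ooo-o-ooo-ooooo

o--ooo-o---------ooo-o
-oooo-ooo-------ooo-oo
oooo-ooo-o-----ooo-ooo
ooo-ooo-ooo---ooo-oooo
oo-ooo-ooo-o-ooo-ooooo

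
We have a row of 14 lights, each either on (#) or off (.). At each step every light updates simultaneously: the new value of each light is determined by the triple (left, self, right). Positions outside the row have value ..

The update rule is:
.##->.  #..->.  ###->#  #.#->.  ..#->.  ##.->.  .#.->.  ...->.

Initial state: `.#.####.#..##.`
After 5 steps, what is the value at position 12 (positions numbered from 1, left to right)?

.

....##........
..............
..............  (fixed point — unchanged through step 5)
position 12 holds .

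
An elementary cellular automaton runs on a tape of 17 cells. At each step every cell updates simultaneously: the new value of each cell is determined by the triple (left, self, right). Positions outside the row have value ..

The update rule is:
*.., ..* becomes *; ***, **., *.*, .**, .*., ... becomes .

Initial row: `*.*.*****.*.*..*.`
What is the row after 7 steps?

.......*.*.....*.

step 1: .............**.*
step 2: ............*....
step 3: ...........*.*...
step 4: ..........*...*..
step 5: .........*.*.*.*.
step 6: ........*.......*
step 7: .......*.*.....*.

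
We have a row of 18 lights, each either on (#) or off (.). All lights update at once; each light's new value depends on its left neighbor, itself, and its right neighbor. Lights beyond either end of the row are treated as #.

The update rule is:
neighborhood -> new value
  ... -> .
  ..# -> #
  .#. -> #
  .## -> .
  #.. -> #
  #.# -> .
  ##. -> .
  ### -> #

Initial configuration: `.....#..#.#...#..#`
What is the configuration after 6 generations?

.###..#..#.....#.#

#...#####.##.####.
.#.#.###......##..
.#.#..#.#....#..##
.#.####.##..####.#
.#..##....##.##...
.###..#..#.....#.#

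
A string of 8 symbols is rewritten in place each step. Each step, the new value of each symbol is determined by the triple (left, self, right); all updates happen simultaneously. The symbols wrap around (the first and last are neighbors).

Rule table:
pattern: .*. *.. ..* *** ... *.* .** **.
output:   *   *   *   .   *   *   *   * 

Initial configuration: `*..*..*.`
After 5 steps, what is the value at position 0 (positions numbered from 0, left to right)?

step 1: ********
step 2: ........
step 3: ********  (repeats step 1; period 2)
step 5: ********
position 0 holds *

*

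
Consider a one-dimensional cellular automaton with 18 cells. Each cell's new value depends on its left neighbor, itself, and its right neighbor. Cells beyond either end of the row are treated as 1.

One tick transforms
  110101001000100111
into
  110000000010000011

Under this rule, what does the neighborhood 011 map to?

0

At position 15 the neighborhood is 011; the next row has 0 there.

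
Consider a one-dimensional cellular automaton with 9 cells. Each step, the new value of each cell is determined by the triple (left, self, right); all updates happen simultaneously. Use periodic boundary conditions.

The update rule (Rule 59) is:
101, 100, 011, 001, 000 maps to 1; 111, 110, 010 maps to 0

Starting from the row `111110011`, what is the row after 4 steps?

000001110
111111001
000000111
111111100

111111100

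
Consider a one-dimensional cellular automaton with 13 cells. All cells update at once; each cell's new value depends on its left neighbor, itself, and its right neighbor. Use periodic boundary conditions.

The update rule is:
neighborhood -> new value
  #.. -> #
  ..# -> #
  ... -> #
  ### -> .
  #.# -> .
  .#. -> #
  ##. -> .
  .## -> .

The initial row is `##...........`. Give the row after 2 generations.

generation 1: ..###########
generation 2: ##...........

##...........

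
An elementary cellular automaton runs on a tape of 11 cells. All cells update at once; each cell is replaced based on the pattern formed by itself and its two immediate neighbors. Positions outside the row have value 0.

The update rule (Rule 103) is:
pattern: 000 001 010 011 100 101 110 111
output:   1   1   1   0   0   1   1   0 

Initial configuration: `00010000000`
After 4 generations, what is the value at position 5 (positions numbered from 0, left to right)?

11110111111
00011000001
11101011111
00111100001
position 5 holds 1

1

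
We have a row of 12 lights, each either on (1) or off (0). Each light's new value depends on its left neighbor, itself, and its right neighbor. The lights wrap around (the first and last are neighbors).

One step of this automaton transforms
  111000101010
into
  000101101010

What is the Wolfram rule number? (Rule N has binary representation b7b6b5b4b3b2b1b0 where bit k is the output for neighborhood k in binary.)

22

position 1: 111 → 0  (bit 7 = 0)
position 2: 110 → 0  (bit 6 = 0)
position 7: 101 → 0  (bit 5 = 0)
position 3: 100 → 1  (bit 4 = 1)
position 0: 011 → 0  (bit 3 = 0)
position 6: 010 → 1  (bit 2 = 1)
position 5: 001 → 1  (bit 1 = 1)
position 4: 000 → 0  (bit 0 = 0)
bits b7..b0 = 00010110 = 22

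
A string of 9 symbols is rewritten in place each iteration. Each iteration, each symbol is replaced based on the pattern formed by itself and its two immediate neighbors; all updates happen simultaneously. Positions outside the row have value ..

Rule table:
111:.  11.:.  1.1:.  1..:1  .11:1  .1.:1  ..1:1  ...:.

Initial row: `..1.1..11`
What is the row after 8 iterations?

1.1.11111

.11.1111.
11..1...1
1.1111.11
1.1....1.
1.11..111
1.1.111..
1.1.1..1.
1.1.11111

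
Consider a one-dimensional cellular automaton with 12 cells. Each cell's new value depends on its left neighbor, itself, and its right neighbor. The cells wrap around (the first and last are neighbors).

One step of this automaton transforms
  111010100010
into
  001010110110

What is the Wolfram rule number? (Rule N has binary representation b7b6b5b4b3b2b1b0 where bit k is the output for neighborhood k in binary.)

position 1: 111 → 0  (bit 7 = 0)
position 2: 110 → 1  (bit 6 = 1)
position 3: 101 → 0  (bit 5 = 0)
position 7: 100 → 1  (bit 4 = 1)
position 0: 011 → 0  (bit 3 = 0)
position 4: 010 → 1  (bit 2 = 1)
position 9: 001 → 1  (bit 1 = 1)
position 8: 000 → 0  (bit 0 = 0)
bits b7..b0 = 01010110 = 86

86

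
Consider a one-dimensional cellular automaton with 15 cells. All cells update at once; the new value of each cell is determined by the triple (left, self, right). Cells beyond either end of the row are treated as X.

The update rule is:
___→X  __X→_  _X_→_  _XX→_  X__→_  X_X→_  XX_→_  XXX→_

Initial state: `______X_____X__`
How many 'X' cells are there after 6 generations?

3

_XXXX___XXX____
______X_____XX_
_XXXX___XXX____  (repeats generation 1; period 2)
generation 6: ______X_____XX_
count of X: 3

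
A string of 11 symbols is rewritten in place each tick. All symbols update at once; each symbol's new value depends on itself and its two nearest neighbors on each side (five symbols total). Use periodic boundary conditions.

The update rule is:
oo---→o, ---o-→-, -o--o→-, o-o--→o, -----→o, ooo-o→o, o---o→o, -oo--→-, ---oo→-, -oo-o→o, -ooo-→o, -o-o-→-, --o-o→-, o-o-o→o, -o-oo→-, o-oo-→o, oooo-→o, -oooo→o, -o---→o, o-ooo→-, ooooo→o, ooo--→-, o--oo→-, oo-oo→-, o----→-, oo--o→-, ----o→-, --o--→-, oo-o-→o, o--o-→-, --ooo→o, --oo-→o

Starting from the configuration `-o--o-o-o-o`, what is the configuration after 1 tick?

-o----o-o-o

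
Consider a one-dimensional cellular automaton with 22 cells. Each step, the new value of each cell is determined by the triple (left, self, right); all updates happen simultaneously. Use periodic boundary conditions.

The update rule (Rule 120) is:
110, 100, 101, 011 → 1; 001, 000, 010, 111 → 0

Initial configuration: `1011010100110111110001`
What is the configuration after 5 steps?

1010011011010111111001

1111101010111100011001
0000110101100110011101
1000111011110111010110
0100101110011101101111
1010011011010111111001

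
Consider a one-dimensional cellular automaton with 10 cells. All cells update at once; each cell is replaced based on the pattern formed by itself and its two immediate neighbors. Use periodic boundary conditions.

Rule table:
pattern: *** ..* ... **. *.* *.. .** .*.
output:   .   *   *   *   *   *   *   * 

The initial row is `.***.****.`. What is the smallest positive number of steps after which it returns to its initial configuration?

2

**.***..**
.***.****.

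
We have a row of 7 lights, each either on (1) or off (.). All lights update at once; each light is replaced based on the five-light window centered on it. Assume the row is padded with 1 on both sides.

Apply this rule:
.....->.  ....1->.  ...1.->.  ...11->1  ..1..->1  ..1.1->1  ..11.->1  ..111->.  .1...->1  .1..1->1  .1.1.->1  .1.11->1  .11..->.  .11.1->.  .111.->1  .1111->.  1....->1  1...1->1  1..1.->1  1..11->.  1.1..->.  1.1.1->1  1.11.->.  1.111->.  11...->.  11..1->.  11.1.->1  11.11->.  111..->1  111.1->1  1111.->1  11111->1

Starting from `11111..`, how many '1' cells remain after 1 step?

11111..
count of 1: 5

5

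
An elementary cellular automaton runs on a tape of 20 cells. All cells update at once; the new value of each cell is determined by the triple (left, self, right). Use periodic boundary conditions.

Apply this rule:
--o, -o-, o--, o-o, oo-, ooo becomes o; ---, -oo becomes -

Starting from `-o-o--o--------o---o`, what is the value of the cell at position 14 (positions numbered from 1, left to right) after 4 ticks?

o

tick 1: oooooooo------ooo-oo
tick 2: ooooooooo----o-ooo-o
tick 3: oooooooooo--ooo-ooo-
tick 4: -ooooooooooo-ooo-ooo
position 14 holds o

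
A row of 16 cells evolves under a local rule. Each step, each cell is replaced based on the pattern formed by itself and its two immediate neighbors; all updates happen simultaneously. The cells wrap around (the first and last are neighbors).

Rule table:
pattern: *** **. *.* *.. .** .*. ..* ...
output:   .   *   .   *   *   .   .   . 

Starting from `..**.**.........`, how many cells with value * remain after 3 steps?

5

..**.***........
..**.*.**.......
..**...***......
count of *: 5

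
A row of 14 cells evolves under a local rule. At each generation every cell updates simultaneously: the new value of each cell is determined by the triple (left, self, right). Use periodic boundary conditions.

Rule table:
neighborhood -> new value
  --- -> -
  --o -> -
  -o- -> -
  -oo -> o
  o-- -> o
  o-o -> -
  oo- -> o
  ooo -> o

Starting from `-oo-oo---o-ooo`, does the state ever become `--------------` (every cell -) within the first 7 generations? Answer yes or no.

no

-oo-ooo----ooo
-oo-oooo---ooo
-oo-ooooo--ooo
-oo-oooooo-ooo
-oo-oooooo-ooo  (fixed point — unchanged through generation 7)
generation 7 is -oo-oooooo-ooo, still not uniform -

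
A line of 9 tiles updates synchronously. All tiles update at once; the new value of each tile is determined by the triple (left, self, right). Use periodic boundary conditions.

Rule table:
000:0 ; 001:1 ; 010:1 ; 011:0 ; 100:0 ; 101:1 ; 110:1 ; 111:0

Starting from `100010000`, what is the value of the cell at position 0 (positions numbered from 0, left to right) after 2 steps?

step 1: 100110001
step 2: 101010010
position 0 holds 1

1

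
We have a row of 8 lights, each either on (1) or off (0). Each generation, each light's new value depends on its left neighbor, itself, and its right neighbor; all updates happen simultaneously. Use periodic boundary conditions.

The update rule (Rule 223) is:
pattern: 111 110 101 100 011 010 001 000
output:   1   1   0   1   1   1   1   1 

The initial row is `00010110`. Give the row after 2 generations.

11110111

11110111
11110111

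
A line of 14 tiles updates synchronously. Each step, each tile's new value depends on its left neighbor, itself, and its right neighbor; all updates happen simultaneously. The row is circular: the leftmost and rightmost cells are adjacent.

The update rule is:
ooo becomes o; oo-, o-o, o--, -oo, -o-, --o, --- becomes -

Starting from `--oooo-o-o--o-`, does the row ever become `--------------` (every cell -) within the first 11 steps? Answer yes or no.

yes

step 1: ---oo---------
step 2: --------------
all cells are - at step 2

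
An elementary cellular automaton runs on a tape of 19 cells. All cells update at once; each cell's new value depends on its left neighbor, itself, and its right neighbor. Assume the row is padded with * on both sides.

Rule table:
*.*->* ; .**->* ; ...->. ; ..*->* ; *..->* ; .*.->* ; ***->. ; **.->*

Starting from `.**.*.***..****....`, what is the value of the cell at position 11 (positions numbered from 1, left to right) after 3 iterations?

*

*******.****..**..*
......***..********
*....**.****.......
position 11 holds *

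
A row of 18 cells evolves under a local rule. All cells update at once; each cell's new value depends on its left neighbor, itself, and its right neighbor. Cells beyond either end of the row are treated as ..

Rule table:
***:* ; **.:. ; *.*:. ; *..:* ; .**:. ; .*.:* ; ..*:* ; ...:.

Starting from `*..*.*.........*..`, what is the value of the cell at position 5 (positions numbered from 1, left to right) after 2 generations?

.

****.**.......***.
.**....*.....*.*.*
position 5 holds .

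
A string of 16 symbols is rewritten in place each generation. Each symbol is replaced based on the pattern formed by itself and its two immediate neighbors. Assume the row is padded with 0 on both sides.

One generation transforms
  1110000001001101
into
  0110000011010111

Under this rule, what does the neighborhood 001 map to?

At position 8 the neighborhood is 001; the next row has 1 there.

1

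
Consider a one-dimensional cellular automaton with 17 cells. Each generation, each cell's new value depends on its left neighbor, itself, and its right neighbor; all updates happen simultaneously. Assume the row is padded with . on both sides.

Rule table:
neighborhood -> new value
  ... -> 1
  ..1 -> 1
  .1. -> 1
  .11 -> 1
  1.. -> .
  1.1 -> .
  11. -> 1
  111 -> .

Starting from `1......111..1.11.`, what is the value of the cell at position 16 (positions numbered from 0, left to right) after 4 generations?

generation 1: 1.111111.1.11.11.
generation 2: 1.1....1.1.11.11.
generation 3: 1.1.1111.1.11.11.
generation 4: 1.1.1..1.1.11.11.
position 16 holds .

.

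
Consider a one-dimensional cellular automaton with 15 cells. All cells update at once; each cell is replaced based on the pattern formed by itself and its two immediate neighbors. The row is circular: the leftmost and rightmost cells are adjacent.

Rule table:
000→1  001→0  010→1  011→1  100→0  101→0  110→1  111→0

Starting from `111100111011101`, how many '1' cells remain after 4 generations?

000100101010101
010100101010101
010100101010101  (fixed point — unchanged through generation 4)
count of 1: 7

7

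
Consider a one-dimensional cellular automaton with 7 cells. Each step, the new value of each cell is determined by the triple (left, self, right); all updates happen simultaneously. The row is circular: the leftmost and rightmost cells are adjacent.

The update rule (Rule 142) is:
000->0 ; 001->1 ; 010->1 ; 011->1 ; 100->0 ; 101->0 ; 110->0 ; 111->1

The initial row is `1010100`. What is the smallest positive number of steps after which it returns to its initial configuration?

1010101
0010101
0110101
0100101
0101101
0101001
0101011
0101010
1101010
1001010
1011010
1010010
1010110
1010100

14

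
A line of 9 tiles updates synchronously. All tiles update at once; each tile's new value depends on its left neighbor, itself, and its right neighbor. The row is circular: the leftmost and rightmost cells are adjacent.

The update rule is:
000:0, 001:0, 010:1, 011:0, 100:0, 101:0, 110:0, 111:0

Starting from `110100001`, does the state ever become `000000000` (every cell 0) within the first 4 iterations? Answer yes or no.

000100000
000100000  (fixed point — unchanged through iteration 4)
iteration 4 is 000100000, still not uniform 0

no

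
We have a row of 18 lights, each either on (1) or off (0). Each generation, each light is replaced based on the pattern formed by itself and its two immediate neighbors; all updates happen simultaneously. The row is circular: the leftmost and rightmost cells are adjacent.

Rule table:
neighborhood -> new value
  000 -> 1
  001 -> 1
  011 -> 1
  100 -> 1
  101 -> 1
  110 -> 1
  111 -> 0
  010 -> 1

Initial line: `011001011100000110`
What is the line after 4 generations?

000000011100000000

generation 1: 111111110111111111
generation 2: 000000011100000000
generation 3: 111111110111111111  (repeats generation 1; period 2)
generation 4: 000000011100000000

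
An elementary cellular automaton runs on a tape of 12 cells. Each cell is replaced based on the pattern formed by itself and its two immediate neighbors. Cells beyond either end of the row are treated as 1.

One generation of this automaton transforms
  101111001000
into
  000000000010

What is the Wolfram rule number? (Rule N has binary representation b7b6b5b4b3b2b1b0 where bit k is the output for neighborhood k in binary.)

1

position 3: 111 → 0  (bit 7 = 0)
position 0: 110 → 0  (bit 6 = 0)
position 1: 101 → 0  (bit 5 = 0)
position 6: 100 → 0  (bit 4 = 0)
position 2: 011 → 0  (bit 3 = 0)
position 8: 010 → 0  (bit 2 = 0)
position 7: 001 → 0  (bit 1 = 0)
position 10: 000 → 1  (bit 0 = 1)
bits b7..b0 = 00000001 = 1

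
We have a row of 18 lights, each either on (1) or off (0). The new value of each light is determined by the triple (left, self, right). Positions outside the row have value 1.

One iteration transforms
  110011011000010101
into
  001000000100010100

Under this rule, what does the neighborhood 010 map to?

At position 13 the neighborhood is 010; the next row has 1 there.

1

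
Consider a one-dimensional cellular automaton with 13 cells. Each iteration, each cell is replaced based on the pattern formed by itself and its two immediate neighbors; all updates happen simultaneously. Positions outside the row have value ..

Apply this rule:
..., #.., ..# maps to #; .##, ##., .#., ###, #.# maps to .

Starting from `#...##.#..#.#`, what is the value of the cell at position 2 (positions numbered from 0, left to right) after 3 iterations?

iteration 1: .###....##...
iteration 2: #...####..###
iteration 3: .###....##...
position 2 holds #

#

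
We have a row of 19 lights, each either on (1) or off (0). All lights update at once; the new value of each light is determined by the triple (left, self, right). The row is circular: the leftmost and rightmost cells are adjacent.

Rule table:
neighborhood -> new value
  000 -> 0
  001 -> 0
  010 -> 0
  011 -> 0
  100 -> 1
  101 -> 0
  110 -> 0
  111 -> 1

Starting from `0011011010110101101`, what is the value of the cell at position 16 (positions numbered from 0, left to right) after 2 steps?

1000000000000000000
0100000000000000000
position 16 holds 0

0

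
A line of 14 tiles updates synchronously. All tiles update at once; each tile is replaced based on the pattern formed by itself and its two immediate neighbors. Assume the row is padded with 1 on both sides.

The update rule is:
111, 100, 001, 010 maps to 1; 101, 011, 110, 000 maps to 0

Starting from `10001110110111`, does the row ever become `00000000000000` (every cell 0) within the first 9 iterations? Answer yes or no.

no

iteration 1: 01010100000011
iteration 2: 01010110000101
iteration 3: 01010001001100
iteration 4: 01011011110011
iteration 5: 01000001101101
iteration 6: 01100010000000
iteration 7: 00010111000001
iteration 8: 10110010100010
iteration 9: 00001110110110
iteration 9 is 00001110110110, still not uniform 0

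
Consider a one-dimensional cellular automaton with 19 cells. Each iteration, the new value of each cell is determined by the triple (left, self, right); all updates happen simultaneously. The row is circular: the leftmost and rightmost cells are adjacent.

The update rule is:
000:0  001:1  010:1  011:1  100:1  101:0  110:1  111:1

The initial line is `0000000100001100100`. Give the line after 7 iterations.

1101111111111111111

0000001110011111110
0000011111111111111
1000111111111111111
1101111111111111111
1101111111111111111  (fixed point — unchanged through iteration 7)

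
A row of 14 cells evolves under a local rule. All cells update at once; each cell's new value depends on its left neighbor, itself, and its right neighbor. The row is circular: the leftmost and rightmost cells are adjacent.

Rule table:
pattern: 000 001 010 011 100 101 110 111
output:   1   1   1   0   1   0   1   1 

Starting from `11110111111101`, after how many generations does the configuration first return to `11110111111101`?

14

11110011111100
01111101111111
00111100111111
11011111011111
11001111001111
11110111110111
11110011110011
11111101111101
11111100111100
01111111011111
00111111001111
11011111110111
11001111110011
11110111111101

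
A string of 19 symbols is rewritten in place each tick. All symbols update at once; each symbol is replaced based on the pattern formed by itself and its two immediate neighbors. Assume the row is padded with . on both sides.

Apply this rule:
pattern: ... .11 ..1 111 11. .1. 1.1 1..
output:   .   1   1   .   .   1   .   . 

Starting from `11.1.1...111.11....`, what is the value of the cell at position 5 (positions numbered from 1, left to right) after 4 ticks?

1

1..1.1..11...1.....
1.11.1.11...11.....
1.1..1.1...11......
1.1.11.1..11.......
position 5 holds 1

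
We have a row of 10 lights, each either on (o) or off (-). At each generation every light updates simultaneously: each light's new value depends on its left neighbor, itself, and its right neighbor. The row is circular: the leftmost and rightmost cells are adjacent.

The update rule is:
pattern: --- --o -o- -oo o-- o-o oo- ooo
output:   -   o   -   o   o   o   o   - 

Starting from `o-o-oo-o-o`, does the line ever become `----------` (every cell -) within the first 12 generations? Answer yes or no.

no

oo-oooo-oo
-ooo--ooo-
oo-oooo-oo  (repeats generation 1; period 2)
generation 12: -ooo--ooo-
generation 12 is -ooo--ooo-, still not uniform -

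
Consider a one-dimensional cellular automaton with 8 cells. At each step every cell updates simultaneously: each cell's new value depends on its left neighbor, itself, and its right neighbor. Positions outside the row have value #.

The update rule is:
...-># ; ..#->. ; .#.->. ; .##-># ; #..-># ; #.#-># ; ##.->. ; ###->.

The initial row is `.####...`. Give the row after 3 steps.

step 1: ##...##.
step 2: ..##.#.#
step 3: #.#.#.##

#.#.#.##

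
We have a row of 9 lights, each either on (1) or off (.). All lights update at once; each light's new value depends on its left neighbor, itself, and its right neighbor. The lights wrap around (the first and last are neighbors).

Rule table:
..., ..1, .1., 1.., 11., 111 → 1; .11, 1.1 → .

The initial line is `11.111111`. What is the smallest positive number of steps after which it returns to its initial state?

18

11..11111
1111.1111
1111..111
111111.11
111111..1
11111111.
.1111111.
1.1111111
1..111111
111.11111
111..1111
11111.111
11111..11
1111111.1
1111111..
.11111111
..1111111
11.111111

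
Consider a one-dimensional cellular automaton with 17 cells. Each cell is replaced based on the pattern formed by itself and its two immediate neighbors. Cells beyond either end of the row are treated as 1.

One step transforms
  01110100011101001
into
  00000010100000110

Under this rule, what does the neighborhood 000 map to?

0

At position 7 the neighborhood is 000; the next row has 0 there.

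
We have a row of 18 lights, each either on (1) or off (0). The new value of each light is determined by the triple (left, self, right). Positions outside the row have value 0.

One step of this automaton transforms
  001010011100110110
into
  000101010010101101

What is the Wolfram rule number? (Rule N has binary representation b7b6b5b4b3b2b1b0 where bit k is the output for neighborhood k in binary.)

56

position 8: 111 → 0  (bit 7 = 0)
position 9: 110 → 0  (bit 6 = 0)
position 3: 101 → 1  (bit 5 = 1)
position 5: 100 → 1  (bit 4 = 1)
position 7: 011 → 1  (bit 3 = 1)
position 2: 010 → 0  (bit 2 = 0)
position 1: 001 → 0  (bit 1 = 0)
position 0: 000 → 0  (bit 0 = 0)
bits b7..b0 = 00111000 = 56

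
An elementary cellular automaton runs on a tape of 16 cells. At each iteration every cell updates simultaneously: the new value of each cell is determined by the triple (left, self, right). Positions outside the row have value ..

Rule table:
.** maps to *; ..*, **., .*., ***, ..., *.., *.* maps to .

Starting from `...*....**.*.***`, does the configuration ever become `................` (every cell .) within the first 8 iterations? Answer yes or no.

yes

........*....*..
................
all cells are . at iteration 2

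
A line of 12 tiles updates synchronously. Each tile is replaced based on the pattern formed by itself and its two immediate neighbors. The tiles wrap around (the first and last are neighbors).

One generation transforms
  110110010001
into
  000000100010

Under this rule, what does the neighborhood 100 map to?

At position 5 the neighborhood is 100; the next row has 0 there.

0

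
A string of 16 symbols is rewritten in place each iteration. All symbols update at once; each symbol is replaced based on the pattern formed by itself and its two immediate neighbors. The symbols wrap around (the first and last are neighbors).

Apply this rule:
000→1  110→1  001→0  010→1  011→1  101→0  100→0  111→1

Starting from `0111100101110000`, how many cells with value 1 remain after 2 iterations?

iteration 1: 0111100101110111
iteration 2: 0111100101110111
count of 1: 11

11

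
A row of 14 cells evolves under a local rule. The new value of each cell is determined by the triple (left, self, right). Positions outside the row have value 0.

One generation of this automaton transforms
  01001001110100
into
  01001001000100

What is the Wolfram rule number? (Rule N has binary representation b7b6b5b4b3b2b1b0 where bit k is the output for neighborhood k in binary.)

position 8: 111 → 0  (bit 7 = 0)
position 9: 110 → 0  (bit 6 = 0)
position 10: 101 → 0  (bit 5 = 0)
position 2: 100 → 0  (bit 4 = 0)
position 7: 011 → 1  (bit 3 = 1)
position 1: 010 → 1  (bit 2 = 1)
position 0: 001 → 0  (bit 1 = 0)
position 13: 000 → 0  (bit 0 = 0)
bits b7..b0 = 00001100 = 12

12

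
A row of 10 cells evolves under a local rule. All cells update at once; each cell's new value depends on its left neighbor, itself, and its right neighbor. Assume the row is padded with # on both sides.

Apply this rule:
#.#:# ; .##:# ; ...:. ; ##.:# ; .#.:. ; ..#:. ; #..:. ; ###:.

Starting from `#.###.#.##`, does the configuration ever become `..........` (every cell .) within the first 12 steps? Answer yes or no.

step 1: ###.##.##.
step 2: ..########
step 3: ..#.......
step 4: ..........
all cells are . at step 4

yes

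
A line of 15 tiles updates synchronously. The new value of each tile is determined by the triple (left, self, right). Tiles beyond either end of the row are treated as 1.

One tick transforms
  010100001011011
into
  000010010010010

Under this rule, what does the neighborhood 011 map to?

At position 10 the neighborhood is 011; the next row has 1 there.

1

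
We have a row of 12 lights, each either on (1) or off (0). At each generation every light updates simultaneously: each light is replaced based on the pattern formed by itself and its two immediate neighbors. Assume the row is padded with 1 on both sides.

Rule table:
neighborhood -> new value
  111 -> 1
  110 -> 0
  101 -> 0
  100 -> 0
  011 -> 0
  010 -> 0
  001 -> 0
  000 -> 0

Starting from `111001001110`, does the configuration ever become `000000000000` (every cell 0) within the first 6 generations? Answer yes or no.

110000000100
100000000000
000000000000
all cells are 0 at generation 3

yes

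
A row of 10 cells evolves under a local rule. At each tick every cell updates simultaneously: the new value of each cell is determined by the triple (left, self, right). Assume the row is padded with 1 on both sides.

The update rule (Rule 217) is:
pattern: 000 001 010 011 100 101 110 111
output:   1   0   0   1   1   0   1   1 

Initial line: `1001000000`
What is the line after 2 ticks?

1100111110
1110111110

1110111110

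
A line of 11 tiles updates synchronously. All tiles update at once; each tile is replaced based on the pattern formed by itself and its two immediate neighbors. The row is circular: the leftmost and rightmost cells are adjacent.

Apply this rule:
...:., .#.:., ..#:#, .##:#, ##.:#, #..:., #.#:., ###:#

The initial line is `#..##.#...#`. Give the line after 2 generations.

#.###....##
#.###...###

#.###...###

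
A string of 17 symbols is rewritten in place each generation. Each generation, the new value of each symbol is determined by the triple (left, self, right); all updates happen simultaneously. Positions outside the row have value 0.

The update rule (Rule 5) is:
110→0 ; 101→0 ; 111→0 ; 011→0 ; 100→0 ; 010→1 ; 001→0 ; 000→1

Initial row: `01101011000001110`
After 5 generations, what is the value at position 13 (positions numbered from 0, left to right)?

generation 1: 00001000011100000
generation 2: 11101011000001111
generation 3: 00001000011100000  (repeats generation 1; period 2)
generation 5: 00001000011100000
position 13 holds 0

0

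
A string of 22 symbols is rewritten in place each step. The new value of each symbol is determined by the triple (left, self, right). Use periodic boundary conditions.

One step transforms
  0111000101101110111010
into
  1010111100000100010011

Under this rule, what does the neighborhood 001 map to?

1

At position 0 the neighborhood is 001; the next row has 1 there.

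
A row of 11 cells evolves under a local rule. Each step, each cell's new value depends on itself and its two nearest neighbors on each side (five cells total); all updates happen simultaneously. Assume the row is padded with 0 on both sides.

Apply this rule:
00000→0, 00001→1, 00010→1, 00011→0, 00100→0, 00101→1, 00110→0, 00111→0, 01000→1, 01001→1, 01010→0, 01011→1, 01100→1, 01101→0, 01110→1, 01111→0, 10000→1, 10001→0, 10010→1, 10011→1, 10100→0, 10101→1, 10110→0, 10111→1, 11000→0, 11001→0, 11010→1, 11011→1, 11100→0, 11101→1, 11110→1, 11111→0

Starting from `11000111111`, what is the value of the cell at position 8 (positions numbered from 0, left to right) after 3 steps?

step 1: 01000000010
step 2: 10110001101
step 3: 11010000010
position 8 holds 0

0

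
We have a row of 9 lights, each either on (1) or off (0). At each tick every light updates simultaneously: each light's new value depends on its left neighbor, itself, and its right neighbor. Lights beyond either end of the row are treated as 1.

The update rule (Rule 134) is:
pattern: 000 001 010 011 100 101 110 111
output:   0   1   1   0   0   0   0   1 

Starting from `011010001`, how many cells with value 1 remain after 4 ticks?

3

000010010
000110110
001000000
011000001
count of 1: 3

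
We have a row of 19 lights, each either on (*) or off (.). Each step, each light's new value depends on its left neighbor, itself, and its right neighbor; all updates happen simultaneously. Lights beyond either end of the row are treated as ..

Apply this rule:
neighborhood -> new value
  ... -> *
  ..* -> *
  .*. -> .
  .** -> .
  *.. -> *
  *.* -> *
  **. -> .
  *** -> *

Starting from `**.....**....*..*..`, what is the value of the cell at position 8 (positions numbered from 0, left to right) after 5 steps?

step 1: ..*****..****.**.**
step 2: **.***.**.**.*..*..
step 3: ..*.*.*..*..*.**.**
step 4: **.*.*.**.**.*..*..
step 5: ..*.*.*..*..*.**.**
position 8 holds .

.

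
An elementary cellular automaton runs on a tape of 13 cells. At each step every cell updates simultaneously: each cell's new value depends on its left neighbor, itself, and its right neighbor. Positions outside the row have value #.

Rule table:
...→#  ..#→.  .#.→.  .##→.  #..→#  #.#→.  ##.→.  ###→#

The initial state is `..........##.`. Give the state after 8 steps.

#########....
########.###.
#######...#..
######.##..#.
#####....#...
####.###..##.
###...#.#....
##.##....###.

##.##....###.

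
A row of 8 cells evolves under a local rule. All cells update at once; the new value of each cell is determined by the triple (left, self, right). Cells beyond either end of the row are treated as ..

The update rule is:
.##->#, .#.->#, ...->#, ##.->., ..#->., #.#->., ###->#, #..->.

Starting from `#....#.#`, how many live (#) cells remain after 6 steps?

4

step 1: #.##.#.#
step 2: #.#..#.#
step 3: #.#..#.#  (fixed point — unchanged through step 6)
count of #: 4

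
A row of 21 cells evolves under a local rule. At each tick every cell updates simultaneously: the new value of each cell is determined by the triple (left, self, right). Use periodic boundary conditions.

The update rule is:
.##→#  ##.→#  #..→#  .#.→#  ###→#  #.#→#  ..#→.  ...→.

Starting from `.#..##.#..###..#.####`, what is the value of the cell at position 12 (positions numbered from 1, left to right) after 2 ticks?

###.#####.####.######
#####################
position 12 holds #

#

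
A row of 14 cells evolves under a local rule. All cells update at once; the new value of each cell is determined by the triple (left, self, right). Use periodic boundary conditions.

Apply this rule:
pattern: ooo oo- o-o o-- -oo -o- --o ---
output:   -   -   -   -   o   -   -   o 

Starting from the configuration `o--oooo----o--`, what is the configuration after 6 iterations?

-o-o-----o----

---o----oo----
oo---oo-o--ooo
---o-o-----o--
oo-----ooo---o
---ooo-o---o-o
-o-o-----o----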